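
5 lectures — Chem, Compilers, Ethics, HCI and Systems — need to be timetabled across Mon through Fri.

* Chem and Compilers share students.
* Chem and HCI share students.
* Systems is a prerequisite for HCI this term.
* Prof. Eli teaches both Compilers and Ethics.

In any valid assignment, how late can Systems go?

Thu

Downstream work caps Systems at Thu.
Systems at Thu is achievable: HCI -> Fri, Chem -> Mon, Compilers -> Tue, Ethics -> Mon, Systems -> Thu.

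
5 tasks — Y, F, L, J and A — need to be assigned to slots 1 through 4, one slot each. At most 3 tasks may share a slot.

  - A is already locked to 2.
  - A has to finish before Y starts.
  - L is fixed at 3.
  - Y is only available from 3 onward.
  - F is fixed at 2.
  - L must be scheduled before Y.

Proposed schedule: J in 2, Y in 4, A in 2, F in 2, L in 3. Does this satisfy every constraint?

Valid

Y is only available from 3 onward — holds.
L is fixed at 3 — holds.
A has to finish before Y starts — holds.
L must be scheduled before Y — holds.
At most 3 tasks may share a slot — holds.
A is already locked to 2 — holds.
F is fixed at 2 — holds.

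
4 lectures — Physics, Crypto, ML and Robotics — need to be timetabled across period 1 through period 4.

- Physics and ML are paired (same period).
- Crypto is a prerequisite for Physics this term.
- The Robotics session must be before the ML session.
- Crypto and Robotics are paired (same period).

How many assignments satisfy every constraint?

Splitting on Physics: it can be period 2 (1), period 3 (2), period 4 (3). Listing each branch's schedules as (Crypto, ML, Robotics) by period number:
Physics=period 2: (1,2,1) — 1.
Physics=period 3: (1,3,1) (2,3,2) — 2.
Physics=period 4: (1,4,1) (2,4,2) (3,4,3) — 3.
Summing: 1 + 2 + 3 = 6.

6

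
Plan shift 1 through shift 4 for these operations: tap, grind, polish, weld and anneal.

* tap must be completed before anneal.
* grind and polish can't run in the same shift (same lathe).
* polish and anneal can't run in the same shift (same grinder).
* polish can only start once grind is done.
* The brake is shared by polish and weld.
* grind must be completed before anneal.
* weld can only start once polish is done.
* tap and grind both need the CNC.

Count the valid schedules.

10

Splitting on tap: it can be shift 1 (1), shift 2 (5), shift 3 (4). Listing each branch's schedules as (grind, polish, weld, anneal) by shift number:
tap=shift 1: (2,3,4,4) — 1.
tap=shift 2: (1,2,3,3) (1,2,3,4) (1,2,4,3) (1,2,4,4) (1,3,4,4) — 5.
tap=shift 3: (1,2,3,4) (1,2,4,4) (1,3,4,4) (2,3,4,4) — 4.
Summing: 1 + 5 + 4 = 10.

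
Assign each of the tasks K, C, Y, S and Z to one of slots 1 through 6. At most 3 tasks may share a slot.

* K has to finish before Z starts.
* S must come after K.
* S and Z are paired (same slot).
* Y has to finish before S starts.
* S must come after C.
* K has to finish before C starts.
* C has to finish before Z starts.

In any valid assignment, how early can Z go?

3

Precedence pushes Z to at least 3.
Z at 3 is achievable: Y -> 1; Z -> 3; K -> 1; S -> 3; C -> 2.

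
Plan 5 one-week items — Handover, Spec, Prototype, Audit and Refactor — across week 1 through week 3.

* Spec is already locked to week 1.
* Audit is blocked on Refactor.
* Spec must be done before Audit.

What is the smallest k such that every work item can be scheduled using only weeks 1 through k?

2 weeks

The precedence chain requires at least 2 distinct weeks.
2 works (last occupied week: week 2): for example Refactor=week 1, Handover=week 1, Audit=week 2, Prototype=week 1, Spec=week 1.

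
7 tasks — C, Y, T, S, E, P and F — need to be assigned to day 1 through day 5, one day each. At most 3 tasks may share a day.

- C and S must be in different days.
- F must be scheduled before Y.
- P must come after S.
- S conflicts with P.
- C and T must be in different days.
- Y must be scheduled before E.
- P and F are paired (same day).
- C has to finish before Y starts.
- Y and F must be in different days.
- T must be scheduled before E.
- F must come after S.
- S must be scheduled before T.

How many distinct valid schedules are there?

14

Splitting on C: it can be day 1 (2), day 2 (7), day 3 (5). Listing each branch's schedules as (Y, T, S, E, P, F) by day number:
C=day 1: (4,3,2,5,3,3) (4,4,2,5,3,3) — 2.
C=day 2: (3,3,1,4,2,2) (3,3,1,5,2,2) (3,4,1,5,2,2) (4,3,1,5,2,2) (4,3,1,5,3,3) (4,4,1,5,2,2) (4,4,1,5,3,3) — 7.
C=day 3: (4,2,1,5,2,2) (4,2,1,5,3,3) (4,4,1,5,2,2) (4,4,1,5,3,3) (4,4,2,5,3,3) — 5.
Summing: 2 + 7 + 5 = 14.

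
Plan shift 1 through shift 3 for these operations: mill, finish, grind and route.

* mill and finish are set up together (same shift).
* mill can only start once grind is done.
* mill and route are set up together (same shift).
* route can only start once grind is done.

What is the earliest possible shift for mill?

shift 2

Precedence pushes mill to at least shift 2.
mill at shift 2 is achievable: grind -> shift 1; finish -> shift 2; route -> shift 2; mill -> shift 2.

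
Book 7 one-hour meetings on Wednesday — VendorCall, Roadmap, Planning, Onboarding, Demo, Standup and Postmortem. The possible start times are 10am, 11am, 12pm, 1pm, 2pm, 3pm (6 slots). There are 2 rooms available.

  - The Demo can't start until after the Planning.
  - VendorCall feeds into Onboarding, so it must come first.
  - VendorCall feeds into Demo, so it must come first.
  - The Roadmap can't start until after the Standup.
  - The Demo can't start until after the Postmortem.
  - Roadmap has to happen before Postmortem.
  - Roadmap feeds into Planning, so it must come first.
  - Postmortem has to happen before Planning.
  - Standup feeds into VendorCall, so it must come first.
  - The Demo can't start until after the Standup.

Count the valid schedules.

Splitting on VendorCall: it can be 11am (20), 12pm (18), 1pm (12), 2pm (5). Listing each branch's schedules as (Roadmap, Planning, Onboarding, Demo, Standup, Postmortem):
VendorCall=11am: (11am,1pm,12pm,2pm,10am,12pm) (11am,1pm,12pm,3pm,10am,12pm) (11am,1pm,1pm,2pm,10am,12pm) (11am,1pm,1pm,3pm,10am,12pm) (11am,1pm,2pm,2pm,10am,12pm) (11am,1pm,2pm,3pm,10am,12pm) (11am,1pm,3pm,2pm,10am,12pm) (11am,1pm,3pm,3pm,10am,12pm) (11am,2pm,12pm,3pm,10am,12pm) (11am,2pm,12pm,3pm,10am,1pm) (11am,2pm,1pm,3pm,10am,12pm) (11am,2pm,1pm,3pm,10am,1pm) (11am,2pm,2pm,3pm,10am,12pm) (11am,2pm,2pm,3pm,10am,1pm) (11am,2pm,3pm,3pm,10am,12pm) (11am,2pm,3pm,3pm,10am,1pm) (12pm,2pm,12pm,3pm,10am,1pm) (12pm,2pm,1pm,3pm,10am,1pm) (12pm,2pm,2pm,3pm,10am,1pm) (12pm,2pm,3pm,3pm,10am,1pm) — 20.
VendorCall=12pm: (11am,1pm,1pm,2pm,10am,12pm) (11am,1pm,1pm,3pm,10am,12pm) (11am,1pm,2pm,2pm,10am,12pm) (11am,1pm,2pm,3pm,10am,12pm) (11am,1pm,3pm,2pm,10am,12pm) (11am,1pm,3pm,3pm,10am,12pm) (11am,2pm,1pm,3pm,10am,12pm) (11am,2pm,1pm,3pm,10am,1pm) (11am,2pm,2pm,3pm,10am,12pm) (11am,2pm,2pm,3pm,10am,1pm) (11am,2pm,3pm,3pm,10am,12pm) (11am,2pm,3pm,3pm,10am,1pm) (12pm,2pm,1pm,3pm,10am,1pm) (12pm,2pm,1pm,3pm,11am,1pm) (12pm,2pm,2pm,3pm,10am,1pm) (12pm,2pm,2pm,3pm,11am,1pm) (12pm,2pm,3pm,3pm,10am,1pm) (12pm,2pm,3pm,3pm,11am,1pm) — 18.
VendorCall=1pm: (11am,1pm,2pm,2pm,10am,12pm) (11am,1pm,2pm,3pm,10am,12pm) (11am,1pm,3pm,2pm,10am,12pm) (11am,1pm,3pm,3pm,10am,12pm) (11am,2pm,2pm,3pm,10am,12pm) (11am,2pm,2pm,3pm,10am,1pm) (11am,2pm,3pm,3pm,10am,12pm) (11am,2pm,3pm,3pm,10am,1pm) (12pm,2pm,2pm,3pm,10am,1pm) (12pm,2pm,2pm,3pm,11am,1pm) (12pm,2pm,3pm,3pm,10am,1pm) (12pm,2pm,3pm,3pm,11am,1pm) — 12.
VendorCall=2pm: (11am,1pm,3pm,3pm,10am,12pm) (11am,2pm,3pm,3pm,10am,12pm) (11am,2pm,3pm,3pm,10am,1pm) (12pm,2pm,3pm,3pm,10am,1pm) (12pm,2pm,3pm,3pm,11am,1pm) — 5.
Summing: 20 + 18 + 12 + 5 = 55.

55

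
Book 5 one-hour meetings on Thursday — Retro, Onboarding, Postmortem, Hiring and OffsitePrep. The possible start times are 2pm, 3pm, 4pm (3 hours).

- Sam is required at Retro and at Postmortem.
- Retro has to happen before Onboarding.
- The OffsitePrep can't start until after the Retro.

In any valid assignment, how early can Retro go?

Downstream work caps Retro at 3pm.
Retro at 2pm is achievable: Onboarding in 3pm; Postmortem in 3pm; Retro in 2pm; OffsitePrep in 3pm; Hiring in 2pm.

2pm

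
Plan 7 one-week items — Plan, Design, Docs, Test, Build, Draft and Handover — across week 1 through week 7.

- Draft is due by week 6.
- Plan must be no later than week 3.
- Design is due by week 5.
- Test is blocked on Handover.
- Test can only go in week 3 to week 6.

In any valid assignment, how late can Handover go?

Downstream work caps Handover at week 5.
Handover at week 5 is achievable: Docs=week 1; Design=week 1; Test=week 6; Draft=week 1; Handover=week 5; Build=week 1; Plan=week 1.

week 5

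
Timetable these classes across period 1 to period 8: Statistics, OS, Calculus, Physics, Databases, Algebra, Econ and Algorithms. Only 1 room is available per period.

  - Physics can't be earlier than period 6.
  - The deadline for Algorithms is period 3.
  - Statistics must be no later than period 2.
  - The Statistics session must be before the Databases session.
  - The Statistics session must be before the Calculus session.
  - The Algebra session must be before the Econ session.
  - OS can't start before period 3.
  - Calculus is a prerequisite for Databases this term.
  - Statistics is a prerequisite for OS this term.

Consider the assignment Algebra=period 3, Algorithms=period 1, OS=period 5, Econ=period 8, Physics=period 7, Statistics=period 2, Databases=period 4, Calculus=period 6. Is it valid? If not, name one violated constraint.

No — it violates: Calculus is a prerequisite for Databases this term

Physics can't be earlier than period 6 — holds.
Statistics must be no later than period 2 — holds.
The Algebra session must be before the Econ session — holds.
Calculus is a prerequisite for Databases this term — violated.
Only 1 room is available per period — holds.
The deadline for Algorithms is period 3 — holds.
OS can't start before period 3 — holds.
Statistics is a prerequisite for OS this term — holds.
The Statistics session must be before the Calculus session — holds.
The Statistics session must be before the Databases session — holds.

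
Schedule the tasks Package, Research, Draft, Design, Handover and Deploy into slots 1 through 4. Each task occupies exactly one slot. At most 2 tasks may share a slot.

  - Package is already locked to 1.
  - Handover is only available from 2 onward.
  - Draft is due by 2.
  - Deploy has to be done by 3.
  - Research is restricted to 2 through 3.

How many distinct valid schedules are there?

48

Splitting on Research: it can be 2 (20), 3 (28). Listing each branch's schedules as (Package, Draft, Design, Handover, Deploy):
Research=2: (1,1,2,3,3) (1,1,2,4,3) (1,1,3,2,3) (1,1,3,3,2) (1,1,3,4,2) (1,1,3,4,3) (1,1,4,2,3) (1,1,4,3,2) (1,1,4,3,3) (1,1,4,4,2) (1,1,4,4,3) (1,2,1,3,3) (1,2,1,4,3) (1,2,3,3,1) (1,2,3,4,1) (1,2,3,4,3) (1,2,4,3,1) (1,2,4,3,3) (1,2,4,4,1) (1,2,4,4,3) — 20.
Research=3: (1,1,2,2,3) (1,1,2,3,2) (1,1,2,4,2) (1,1,2,4,3) (1,1,3,2,2) (1,1,3,4,2) (1,1,4,2,2) (1,1,4,2,3) (1,1,4,3,2) (1,1,4,4,2) (1,1,4,4,3) (1,2,1,2,3) (1,2,1,3,2) (1,2,1,4,2) (1,2,1,4,3) (1,2,2,3,1) (1,2,2,4,1) (1,2,2,4,3) (1,2,3,2,1) (1,2,3,4,1) (1,2,3,4,2) (1,2,4,2,1) (1,2,4,2,3) (1,2,4,3,1) (1,2,4,3,2) (1,2,4,4,1) (1,2,4,4,2) (1,2,4,4,3) — 28.
Summing: 20 + 28 = 48.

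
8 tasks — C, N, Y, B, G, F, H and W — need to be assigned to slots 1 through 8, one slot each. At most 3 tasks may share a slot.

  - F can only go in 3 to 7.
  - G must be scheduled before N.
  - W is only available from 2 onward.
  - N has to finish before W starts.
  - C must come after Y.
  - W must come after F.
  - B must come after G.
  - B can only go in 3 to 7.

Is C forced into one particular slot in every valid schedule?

No

C can be 2 (e.g. B in 3, C in 2, G in 1, H in 1, Y in 1, W in 4, N in 2, F in 3) or 3 (e.g. H=1, G=1, Y=1, W=4, C=3, B=3, F=3, N=2).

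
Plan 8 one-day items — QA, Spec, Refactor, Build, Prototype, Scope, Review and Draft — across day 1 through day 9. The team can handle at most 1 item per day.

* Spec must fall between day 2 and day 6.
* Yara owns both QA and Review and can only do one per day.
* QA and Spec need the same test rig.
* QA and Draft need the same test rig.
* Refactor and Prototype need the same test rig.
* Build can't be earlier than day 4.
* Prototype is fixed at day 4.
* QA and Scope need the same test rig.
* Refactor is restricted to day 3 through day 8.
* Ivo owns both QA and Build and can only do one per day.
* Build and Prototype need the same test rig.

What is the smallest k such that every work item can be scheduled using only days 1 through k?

8 days

With at most 1 per day and 8 work items, at least 8 days are needed.
Build can't be placed before day 4, so the schedule must run through at least day 4.
8 works (last occupied day: day 8): for example Draft in day 8; Prototype in day 4; Build in day 5; Scope in day 6; Review in day 7; Spec in day 2; Refactor in day 3; QA in day 1.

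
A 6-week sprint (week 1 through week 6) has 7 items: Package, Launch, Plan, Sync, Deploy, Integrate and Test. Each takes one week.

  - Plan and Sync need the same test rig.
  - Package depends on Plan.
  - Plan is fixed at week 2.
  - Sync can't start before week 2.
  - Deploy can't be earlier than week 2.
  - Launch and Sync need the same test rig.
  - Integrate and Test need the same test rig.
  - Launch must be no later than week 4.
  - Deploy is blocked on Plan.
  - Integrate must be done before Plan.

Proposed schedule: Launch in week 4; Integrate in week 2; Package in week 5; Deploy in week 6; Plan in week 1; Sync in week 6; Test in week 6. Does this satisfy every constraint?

Plan is fixed at week 2 — violated.
Deploy is blocked on Plan — holds.
Plan and Sync need the same test rig — holds.
Launch must be no later than week 4 — holds.
Integrate must be done before Plan — violated.
Launch and Sync need the same test rig — holds.
Sync can't start before week 2 — holds.
Package depends on Plan — holds.
Integrate and Test need the same test rig — holds.
Deploy can't be earlier than week 2 — holds.

Invalid. Integrate must be done before Plan.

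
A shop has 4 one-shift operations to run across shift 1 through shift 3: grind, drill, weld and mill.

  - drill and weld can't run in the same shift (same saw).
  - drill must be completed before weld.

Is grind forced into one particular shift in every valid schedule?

grind can be shift 1 (e.g. mill in shift 1, grind in shift 1, drill in shift 1, weld in shift 2) or shift 2 (e.g. mill=shift 1, drill=shift 1, weld=shift 2, grind=shift 2).

No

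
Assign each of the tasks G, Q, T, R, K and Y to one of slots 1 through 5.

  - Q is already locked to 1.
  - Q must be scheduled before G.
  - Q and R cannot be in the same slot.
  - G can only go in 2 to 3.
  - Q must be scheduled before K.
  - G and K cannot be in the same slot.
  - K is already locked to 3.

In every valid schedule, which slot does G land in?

G's window is 2–3.
K is fixed at 3, and G can't share a slot with K.
So G must be 2.

2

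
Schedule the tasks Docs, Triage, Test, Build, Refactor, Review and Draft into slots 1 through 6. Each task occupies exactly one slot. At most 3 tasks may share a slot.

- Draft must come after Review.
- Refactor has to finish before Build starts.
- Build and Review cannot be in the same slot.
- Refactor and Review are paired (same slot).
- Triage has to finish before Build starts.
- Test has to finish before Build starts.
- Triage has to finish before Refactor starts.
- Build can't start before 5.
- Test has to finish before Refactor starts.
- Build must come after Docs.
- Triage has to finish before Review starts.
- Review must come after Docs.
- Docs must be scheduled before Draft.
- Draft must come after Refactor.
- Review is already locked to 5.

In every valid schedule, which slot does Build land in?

Build's window is 5–6.
Review is fixed at 5, and Build can't share a slot with Review.
So Build must be 6.

6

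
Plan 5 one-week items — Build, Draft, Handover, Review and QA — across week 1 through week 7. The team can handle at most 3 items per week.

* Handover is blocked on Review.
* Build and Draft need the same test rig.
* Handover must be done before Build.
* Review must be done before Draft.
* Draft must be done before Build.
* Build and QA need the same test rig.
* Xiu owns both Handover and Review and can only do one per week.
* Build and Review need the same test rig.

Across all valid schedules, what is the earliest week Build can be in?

Precedence pushes Build to at least week 3.
Build at week 3 is achievable: Handover=week 2; Draft=week 2; Build=week 3; Review=week 1; QA=week 1.

week 3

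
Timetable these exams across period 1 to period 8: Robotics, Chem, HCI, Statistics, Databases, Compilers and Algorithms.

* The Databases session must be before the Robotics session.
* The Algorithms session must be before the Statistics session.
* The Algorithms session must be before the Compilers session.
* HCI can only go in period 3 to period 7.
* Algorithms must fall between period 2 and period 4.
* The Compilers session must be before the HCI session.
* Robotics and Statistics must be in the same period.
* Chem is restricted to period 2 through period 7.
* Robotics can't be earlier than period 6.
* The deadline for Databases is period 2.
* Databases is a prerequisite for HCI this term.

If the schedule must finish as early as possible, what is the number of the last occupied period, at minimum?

period 6

The precedence chain requires at least 3 distinct periods.
Robotics can't be placed before period 6, so the schedule must run through at least period 6.
6 works (last occupied period: period 6): for example Robotics=period 6, Chem=period 2, Databases=period 1, Algorithms=period 2, Compilers=period 3, Statistics=period 6, HCI=period 4.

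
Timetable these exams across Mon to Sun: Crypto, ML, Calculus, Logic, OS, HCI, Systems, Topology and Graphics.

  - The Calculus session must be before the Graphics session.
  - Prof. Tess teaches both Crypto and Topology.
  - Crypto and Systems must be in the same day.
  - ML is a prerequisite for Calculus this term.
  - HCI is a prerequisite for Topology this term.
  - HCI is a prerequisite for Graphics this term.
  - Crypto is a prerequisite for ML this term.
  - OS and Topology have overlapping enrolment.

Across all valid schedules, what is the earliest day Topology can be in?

Tue

Precedence pushes Topology to at least Tue.
Topology at Tue is achievable: Systems in Mon; Crypto in Mon; ML in Tue; Logic in Mon; Calculus in Wed; OS in Mon; Graphics in Thu; Topology in Tue; HCI in Mon.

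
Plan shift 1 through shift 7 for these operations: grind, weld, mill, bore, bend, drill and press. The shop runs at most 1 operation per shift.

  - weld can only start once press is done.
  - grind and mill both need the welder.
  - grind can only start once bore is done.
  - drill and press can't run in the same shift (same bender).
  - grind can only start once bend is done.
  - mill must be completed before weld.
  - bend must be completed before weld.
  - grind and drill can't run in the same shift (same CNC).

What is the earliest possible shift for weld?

shift 4

Precedence pushes weld to at least shift 2.
weld at shift 4 is achievable: grind -> shift 6; bore -> shift 5; press -> shift 3; mill -> shift 2; drill -> shift 7; bend -> shift 1; weld -> shift 4.
Nothing earlier works — the conflict and capacity constraints rule out every shift before shift 4.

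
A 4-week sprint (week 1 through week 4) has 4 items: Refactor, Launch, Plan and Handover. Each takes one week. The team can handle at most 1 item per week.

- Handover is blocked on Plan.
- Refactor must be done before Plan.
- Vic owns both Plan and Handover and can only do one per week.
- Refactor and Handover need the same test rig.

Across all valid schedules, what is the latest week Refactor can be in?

week 2

Downstream work caps Refactor at week 2.
Refactor at week 2 is achievable: Launch=week 1, Handover=week 4, Plan=week 3, Refactor=week 2.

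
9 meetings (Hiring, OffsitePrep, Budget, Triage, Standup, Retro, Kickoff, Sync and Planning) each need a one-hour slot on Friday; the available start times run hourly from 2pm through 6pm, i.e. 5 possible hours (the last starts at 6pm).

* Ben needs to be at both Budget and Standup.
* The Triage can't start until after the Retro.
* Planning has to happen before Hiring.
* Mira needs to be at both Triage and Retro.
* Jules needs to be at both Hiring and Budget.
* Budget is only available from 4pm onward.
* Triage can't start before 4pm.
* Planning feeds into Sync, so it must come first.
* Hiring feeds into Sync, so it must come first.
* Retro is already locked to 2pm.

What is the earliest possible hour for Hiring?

Precedence pushes Hiring to at least 3pm; downstream work caps Hiring at 5pm.
Hiring at 3pm is achievable: Triage=4pm; Sync=4pm; Planning=2pm; OffsitePrep=2pm; Budget=4pm; Hiring=3pm; Kickoff=2pm; Retro=2pm; Standup=2pm.

3pm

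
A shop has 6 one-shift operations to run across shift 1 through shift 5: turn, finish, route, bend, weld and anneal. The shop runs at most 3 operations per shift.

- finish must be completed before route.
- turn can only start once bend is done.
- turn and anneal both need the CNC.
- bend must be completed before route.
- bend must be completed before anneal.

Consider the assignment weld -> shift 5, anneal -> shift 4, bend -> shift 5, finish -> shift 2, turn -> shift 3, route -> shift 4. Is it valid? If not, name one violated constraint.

No — it violates: turn can only start once bend is done

bend must be completed before anneal — violated.
finish must be completed before route — holds.
turn and anneal both need the CNC — holds.
bend must be completed before route — violated.
The shop runs at most 3 operations per shift — holds.
turn can only start once bend is done — violated.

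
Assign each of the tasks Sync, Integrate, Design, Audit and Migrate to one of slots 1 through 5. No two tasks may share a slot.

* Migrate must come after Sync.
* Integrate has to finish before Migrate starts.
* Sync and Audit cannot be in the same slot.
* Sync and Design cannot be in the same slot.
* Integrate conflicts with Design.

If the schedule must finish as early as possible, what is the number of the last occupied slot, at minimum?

The precedence chain requires at least 2 distinct slots.
With at most 1 per slot and 5 tasks, at least 5 slots are needed.
5 works (last occupied slot: 5): for example Audit=5, Migrate=3, Integrate=2, Design=4, Sync=1.

5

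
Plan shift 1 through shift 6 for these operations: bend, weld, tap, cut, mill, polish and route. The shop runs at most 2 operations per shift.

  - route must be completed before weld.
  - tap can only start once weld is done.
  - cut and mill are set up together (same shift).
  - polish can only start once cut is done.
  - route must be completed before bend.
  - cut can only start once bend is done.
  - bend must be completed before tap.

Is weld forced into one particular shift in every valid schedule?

No

weld can be shift 2 (e.g. cut=shift 4; route=shift 1; weld=shift 2; tap=shift 3; polish=shift 5; bend=shift 2; mill=shift 4) or shift 3 (e.g. route -> shift 1; mill -> shift 5; tap -> shift 4; cut -> shift 5; polish -> shift 6; weld -> shift 3; bend -> shift 2).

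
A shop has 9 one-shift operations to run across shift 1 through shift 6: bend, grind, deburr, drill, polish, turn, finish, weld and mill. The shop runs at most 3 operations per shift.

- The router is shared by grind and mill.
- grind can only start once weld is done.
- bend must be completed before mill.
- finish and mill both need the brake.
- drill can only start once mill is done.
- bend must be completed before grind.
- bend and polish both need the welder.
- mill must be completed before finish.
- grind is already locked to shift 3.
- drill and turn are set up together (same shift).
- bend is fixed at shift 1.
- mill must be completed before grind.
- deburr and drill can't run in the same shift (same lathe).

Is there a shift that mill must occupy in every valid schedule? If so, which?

bend is fixed at shift 1 and must come before mill, so mill is at least shift 2.
grind is fixed at shift 3 and must come after mill, so mill is at most shift 2.
So mill must be shift 2.

shift 2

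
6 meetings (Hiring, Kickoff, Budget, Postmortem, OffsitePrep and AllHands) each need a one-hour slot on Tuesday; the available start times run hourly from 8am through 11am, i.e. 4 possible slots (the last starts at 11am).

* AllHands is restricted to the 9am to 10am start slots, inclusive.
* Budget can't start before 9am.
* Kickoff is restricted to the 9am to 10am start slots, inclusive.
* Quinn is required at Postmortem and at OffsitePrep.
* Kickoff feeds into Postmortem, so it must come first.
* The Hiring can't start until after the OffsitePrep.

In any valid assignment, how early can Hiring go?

9am

Precedence pushes Hiring to at least 9am.
Hiring at 9am is achievable: Kickoff=9am, Postmortem=10am, OffsitePrep=8am, AllHands=9am, Hiring=9am, Budget=9am.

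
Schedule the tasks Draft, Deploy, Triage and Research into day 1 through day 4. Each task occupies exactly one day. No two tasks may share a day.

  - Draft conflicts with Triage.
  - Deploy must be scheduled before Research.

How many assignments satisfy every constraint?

Splitting on Draft: it can be day 1 (3), day 2 (3), day 3 (3), day 4 (3). Listing each branch's schedules as (Deploy, Triage, Research) by day number:
Draft=day 1: (2,3,4) (2,4,3) (3,2,4) — 3.
Draft=day 2: (1,3,4) (1,4,3) (3,1,4) — 3.
Draft=day 3: (1,2,4) (1,4,2) (2,1,4) — 3.
Draft=day 4: (1,2,3) (1,3,2) (2,1,3) — 3.
Summing: 3 + 3 + 3 + 3 = 12.

12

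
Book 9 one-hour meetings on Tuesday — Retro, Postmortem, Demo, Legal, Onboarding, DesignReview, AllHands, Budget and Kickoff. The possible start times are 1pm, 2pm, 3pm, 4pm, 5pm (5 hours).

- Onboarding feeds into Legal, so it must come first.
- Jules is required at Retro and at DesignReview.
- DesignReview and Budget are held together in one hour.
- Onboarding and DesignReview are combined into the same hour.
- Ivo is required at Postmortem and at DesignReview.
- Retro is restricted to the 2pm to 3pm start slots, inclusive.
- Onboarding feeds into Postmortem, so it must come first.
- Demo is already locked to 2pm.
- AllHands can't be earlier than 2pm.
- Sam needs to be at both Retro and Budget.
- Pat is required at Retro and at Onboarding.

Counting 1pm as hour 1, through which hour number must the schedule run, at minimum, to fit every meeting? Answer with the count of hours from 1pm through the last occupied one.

2 hours

The precedence chain requires at least 2 distinct hours.
2 works (last occupied hour: 2pm): for example AllHands in 2pm; Budget in 1pm; Postmortem in 2pm; Legal in 2pm; DesignReview in 1pm; Demo in 2pm; Onboarding in 1pm; Kickoff in 1pm; Retro in 2pm.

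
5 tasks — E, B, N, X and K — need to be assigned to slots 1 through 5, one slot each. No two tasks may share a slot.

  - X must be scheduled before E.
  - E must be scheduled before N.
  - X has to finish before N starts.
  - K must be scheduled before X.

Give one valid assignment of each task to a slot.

K in 1; E in 3; B in 5; X in 2; N in 4

Checking: X(2) before N(4); X(2) before E(3); E(3) before N(4); K(1) before X(2); max 1 per slot (cap 1).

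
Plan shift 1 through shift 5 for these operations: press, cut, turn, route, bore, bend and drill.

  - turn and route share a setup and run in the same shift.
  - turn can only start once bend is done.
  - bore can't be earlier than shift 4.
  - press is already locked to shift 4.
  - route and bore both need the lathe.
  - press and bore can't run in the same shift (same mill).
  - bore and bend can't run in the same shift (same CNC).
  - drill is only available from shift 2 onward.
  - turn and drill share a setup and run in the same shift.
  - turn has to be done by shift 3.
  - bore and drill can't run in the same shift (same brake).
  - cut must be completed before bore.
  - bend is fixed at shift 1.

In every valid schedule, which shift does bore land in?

bore's window is shift 4–shift 5.
press is fixed at shift 4, and bore can't share a shift with press.
So bore must be shift 5.

shift 5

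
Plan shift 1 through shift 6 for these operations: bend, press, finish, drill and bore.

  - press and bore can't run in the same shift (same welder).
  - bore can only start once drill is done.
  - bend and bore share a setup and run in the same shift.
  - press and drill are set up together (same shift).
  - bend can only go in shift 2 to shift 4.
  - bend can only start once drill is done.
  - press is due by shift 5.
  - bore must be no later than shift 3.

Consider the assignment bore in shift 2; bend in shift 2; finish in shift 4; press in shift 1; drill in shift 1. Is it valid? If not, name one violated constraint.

Yes, all constraints hold

press and bore can't run in the same shift (same welder) — holds.
press and drill are set up together (same shift) — holds.
bend can only start once drill is done — holds.
bend and bore share a setup and run in the same shift — holds.
bore can only start once drill is done — holds.
bend can only go in shift 2 to shift 4 — holds.
bore must be no later than shift 3 — holds.
press is due by shift 5 — holds.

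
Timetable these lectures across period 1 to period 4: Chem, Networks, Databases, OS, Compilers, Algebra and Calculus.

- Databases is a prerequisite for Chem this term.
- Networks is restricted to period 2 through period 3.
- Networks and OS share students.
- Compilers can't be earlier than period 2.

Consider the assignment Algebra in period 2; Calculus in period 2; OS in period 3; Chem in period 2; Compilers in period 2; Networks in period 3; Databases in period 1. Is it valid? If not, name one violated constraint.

No. Networks and OS share students is not satisfied.

Databases is a prerequisite for Chem this term — holds.
Networks and OS share students — violated.
Compilers can't be earlier than period 2 — holds.
Networks is restricted to period 2 through period 3 — holds.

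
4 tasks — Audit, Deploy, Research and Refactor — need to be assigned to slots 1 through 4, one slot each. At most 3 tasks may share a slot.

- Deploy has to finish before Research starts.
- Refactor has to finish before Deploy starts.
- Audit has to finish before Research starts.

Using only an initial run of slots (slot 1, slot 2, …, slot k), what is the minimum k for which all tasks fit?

3 slots

The precedence chain requires at least 3 distinct slots.
With at most 3 per slot and 4 tasks, at least 2 slots are needed.
3 works (last occupied slot: 3): for example Research -> 3, Refactor -> 1, Deploy -> 2, Audit -> 1.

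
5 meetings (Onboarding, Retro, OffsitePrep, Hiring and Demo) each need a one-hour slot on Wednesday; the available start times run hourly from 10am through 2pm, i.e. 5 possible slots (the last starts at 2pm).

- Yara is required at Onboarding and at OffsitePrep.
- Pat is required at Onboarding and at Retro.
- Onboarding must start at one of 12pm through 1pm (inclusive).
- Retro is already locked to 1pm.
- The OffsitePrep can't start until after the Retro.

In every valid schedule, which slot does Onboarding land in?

12pm

Onboarding's window is 12pm–1pm.
Retro is fixed at 1pm, and Onboarding can't share a slot with Retro.
So Onboarding must be 12pm.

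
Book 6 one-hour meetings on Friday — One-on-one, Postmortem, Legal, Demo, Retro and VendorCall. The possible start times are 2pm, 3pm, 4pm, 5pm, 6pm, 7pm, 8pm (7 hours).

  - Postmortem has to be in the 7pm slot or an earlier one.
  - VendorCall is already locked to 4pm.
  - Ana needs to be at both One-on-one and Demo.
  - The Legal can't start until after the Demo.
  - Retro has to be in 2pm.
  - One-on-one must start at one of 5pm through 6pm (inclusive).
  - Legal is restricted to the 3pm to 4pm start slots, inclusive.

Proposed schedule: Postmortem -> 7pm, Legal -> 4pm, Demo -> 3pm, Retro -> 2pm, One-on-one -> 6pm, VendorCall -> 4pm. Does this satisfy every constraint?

Yes

The Legal can't start until after the Demo — holds.
One-on-one must start at one of 5pm through 6pm (inclusive) — holds.
Postmortem has to be in the 7pm slot or an earlier one — holds.
Ana needs to be at both One-on-one and Demo — holds.
VendorCall is already locked to 4pm — holds.
Legal is restricted to the 3pm to 4pm start slots, inclusive — holds.
Retro has to be in 2pm — holds.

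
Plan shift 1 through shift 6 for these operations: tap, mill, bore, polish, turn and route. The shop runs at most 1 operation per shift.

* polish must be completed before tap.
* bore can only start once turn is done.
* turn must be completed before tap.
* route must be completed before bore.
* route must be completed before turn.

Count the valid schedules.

42

Splitting on tap: it can be shift 4 (6), shift 5 (16), shift 6 (20). Listing each branch's schedules as (mill, bore, polish, turn, route) by shift number:
tap=shift 4: (5,6,1,3,2) (5,6,2,3,1) (5,6,3,2,1) (6,5,1,3,2) (6,5,2,3,1) (6,5,3,2,1) — 6.
tap=shift 5: (1,6,2,4,3) (1,6,3,4,2) (1,6,4,3,2) (2,6,1,4,3) (2,6,3,4,1) (2,6,4,3,1) (3,6,1,4,2) (3,6,2,4,1) (3,6,4,2,1) (4,6,1,3,2) (4,6,2,3,1) (4,6,3,2,1) (6,3,4,2,1) (6,4,1,3,2) (6,4,2,3,1) (6,4,3,2,1) — 16.
tap=shift 6: (1,4,5,3,2) (1,5,2,4,3) (1,5,3,4,2) (1,5,4,3,2) (2,4,5,3,1) (2,5,1,4,3) (2,5,3,4,1) (2,5,4,3,1) (3,4,5,2,1) (3,5,1,4,2) (3,5,2,4,1) (3,5,4,2,1) (4,3,5,2,1) (4,5,1,3,2) (4,5,2,3,1) (4,5,3,2,1) (5,3,4,2,1) (5,4,1,3,2) (5,4,2,3,1) (5,4,3,2,1) — 20.
Summing: 6 + 16 + 20 = 42.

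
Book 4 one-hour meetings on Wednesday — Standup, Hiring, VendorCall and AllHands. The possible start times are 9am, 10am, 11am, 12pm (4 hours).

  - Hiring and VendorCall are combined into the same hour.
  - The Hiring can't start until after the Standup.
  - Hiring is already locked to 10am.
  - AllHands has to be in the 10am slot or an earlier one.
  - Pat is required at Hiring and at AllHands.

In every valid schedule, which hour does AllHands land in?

9am

AllHands's window is 9am–10am.
Hiring is fixed at 10am, and AllHands can't share a hour with Hiring.
So AllHands must be 9am.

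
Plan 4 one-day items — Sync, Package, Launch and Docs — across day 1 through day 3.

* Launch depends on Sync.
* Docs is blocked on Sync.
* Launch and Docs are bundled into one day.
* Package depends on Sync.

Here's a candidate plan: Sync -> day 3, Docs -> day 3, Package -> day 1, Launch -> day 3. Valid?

No. Package depends on Sync is not satisfied.

Package depends on Sync — violated.
Launch and Docs are bundled into one day — holds.
Docs is blocked on Sync — violated.
Launch depends on Sync — violated.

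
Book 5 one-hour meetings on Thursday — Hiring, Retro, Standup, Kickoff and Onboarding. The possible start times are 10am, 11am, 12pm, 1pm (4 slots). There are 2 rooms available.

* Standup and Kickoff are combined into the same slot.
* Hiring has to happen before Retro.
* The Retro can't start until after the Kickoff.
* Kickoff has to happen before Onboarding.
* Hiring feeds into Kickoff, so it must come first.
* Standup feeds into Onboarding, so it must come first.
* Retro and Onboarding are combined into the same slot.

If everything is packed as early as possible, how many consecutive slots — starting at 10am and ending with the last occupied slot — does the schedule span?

The precedence chain requires at least 3 distinct slots.
With at most 2 per slot and 5 meetings, at least 3 slots are needed.
3 works (last occupied slot: 12pm): for example Standup in 11am, Hiring in 10am, Kickoff in 11am, Onboarding in 12pm, Retro in 12pm.

3 slots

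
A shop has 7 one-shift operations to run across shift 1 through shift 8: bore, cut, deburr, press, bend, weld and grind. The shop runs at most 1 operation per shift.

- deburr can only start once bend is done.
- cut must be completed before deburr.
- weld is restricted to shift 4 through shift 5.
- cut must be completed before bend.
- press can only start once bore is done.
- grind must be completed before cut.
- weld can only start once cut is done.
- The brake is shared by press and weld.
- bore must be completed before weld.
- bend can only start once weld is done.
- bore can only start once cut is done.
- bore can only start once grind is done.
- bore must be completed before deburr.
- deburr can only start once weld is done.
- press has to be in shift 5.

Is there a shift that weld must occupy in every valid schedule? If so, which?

shift 4

weld's window is shift 4–shift 5.
press is fixed at shift 5, and weld can't share a shift with press.
So weld must be shift 4.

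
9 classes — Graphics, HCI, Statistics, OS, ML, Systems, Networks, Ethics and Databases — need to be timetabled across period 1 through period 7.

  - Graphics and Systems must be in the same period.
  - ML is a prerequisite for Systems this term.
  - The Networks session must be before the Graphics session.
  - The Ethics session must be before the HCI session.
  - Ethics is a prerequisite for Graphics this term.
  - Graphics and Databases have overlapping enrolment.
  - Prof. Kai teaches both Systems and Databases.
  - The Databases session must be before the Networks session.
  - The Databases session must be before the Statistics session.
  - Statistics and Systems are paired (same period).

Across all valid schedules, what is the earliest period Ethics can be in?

period 1

Downstream work caps Ethics at period 6.
Ethics at period 1 is achievable: HCI in period 2, Networks in period 2, Systems in period 3, Graphics in period 3, Statistics in period 3, Ethics in period 1, Databases in period 1, ML in period 1, OS in period 1.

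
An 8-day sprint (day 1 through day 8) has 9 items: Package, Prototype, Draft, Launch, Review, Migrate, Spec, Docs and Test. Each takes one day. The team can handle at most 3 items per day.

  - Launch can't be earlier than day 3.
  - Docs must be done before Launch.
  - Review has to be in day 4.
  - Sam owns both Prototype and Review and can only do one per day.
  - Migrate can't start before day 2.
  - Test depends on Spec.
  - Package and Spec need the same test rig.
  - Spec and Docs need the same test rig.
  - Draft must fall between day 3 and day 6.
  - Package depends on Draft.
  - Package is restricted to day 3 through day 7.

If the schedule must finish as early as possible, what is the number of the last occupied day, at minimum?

The precedence chain requires at least 2 distinct days.
With at most 3 per day and 9 tasks, at least 3 days are needed.
Review can't be placed before day 4, so the schedule must run through at least day 4.
4 works (last occupied day: day 4): for example Package -> day 4, Migrate -> day 2, Prototype -> day 1, Test -> day 2, Launch -> day 3, Review -> day 4, Docs -> day 2, Draft -> day 3, Spec -> day 1.

4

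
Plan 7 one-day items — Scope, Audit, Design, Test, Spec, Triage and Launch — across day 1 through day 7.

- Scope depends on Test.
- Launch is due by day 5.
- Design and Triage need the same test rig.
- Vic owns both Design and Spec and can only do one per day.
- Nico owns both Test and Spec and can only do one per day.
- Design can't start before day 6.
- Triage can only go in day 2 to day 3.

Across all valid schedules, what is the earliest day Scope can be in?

day 2

Precedence pushes Scope to at least day 2.
Scope at day 2 is achievable: Audit -> day 1, Spec -> day 2, Scope -> day 2, Design -> day 6, Launch -> day 1, Triage -> day 2, Test -> day 1.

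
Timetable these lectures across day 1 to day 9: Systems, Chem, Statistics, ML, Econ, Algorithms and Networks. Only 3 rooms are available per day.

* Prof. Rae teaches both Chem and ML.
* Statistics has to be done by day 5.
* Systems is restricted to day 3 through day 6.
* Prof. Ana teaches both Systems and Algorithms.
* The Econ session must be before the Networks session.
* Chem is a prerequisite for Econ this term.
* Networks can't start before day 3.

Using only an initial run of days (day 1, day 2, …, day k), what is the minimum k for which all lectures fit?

3

The precedence chain requires at least 3 distinct days.
With at most 3 per day and 7 lectures, at least 3 days are needed.
3 works (last occupied day: day 3): for example Networks in day 3, Chem in day 1, ML in day 2, Systems in day 3, Statistics in day 1, Algorithms in day 1, Econ in day 2.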